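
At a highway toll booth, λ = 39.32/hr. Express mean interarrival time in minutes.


Mean interarrival time = 1/λ = 1/39.32 hour = 0.02543 hour
In minutes: 0.02543 × 60 = 1.5259 min

Final: 1.5259 min


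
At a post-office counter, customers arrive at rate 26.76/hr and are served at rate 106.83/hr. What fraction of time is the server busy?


ρ = λ/μ = 26.76/106.83 = 0.2505

Final: 0.2505


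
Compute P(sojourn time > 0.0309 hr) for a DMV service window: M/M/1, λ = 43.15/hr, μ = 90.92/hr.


W ~ Exponential(μ−λ) for M/M/1.
μ − λ = 90.92 − 43.15 = 47.7700
P(W > t) = e^{−(μ−λ)t} = e^{−1.4761} = 0.228529

Final: 0.228529


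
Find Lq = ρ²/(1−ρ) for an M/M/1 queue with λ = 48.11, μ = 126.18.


ρ = 48.11/126.18 = 0.3813
Lq = ρ²/(1−ρ) = 0.1454/0.6187 = 0.2350

Final: 0.2350


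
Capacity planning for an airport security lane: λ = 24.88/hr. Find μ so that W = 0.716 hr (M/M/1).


W = 1/(μ−λ) ⇒ μ − λ = 1/W = 1/0.716 = 1.3966
μ = λ + 1/W = 24.88 + 1.3966 = 26.2766 per hr

Final: 26.2766 /hr


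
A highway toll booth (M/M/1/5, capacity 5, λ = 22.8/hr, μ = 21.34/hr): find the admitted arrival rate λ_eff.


ρ = 1.0684; P_K = (1−ρ)ρ^5/(1−ρ^6) = 0.195402
λ_eff = λ(1 − P_K) = 22.8·(1 − 0.195402) = 22.8·0.804598 = 18.3448 /hr

Final: 18.3448 /hr


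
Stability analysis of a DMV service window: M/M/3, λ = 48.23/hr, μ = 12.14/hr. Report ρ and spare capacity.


Total capacity cμ = 3·12.14 = 36.42/hr
ρ = λ/(cμ) = 48.23/36.42 = 1.3243
Stable ⇔ ρ < 1: NO
Spare capacity = cμ − λ = 36.42 − 48.23 = -11.81/hr

Final: ρ = 1.3243; unstable; margin = -11.81/hr


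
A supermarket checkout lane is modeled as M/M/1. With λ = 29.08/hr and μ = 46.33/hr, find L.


ρ = λ/μ = 29.08/46.33 = 0.6277
L = ρ/(1−ρ) = 0.6277/(1 − 0.6277) = 0.6277/0.3723 = 1.6858

Final: 1.6858


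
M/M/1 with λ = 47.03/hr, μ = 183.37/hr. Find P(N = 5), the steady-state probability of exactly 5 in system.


ρ = 47.03/183.37 = 0.2565
P_n = (1−ρ)·ρ^n = (1 − 0.2565)·0.2565^5 = 0.7435·0.001110 = 0.0008251

Final: 0.0008251


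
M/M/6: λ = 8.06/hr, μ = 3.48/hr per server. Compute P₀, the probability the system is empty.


a = λ/μ = 8.06/3.48 = 2.3161; ρ = a/c = 0.3860
Σ_{k=0}^{5} a^k/k! (terms k=0..5) = 1.00000 + 2.31609 + 2.68214 + 2.07070 + 1.19898 + 0.55539 = 9.82330
Tail: a^6/(6!(1−ρ)) = 154.36001/(720·0.6140) = 0.34918
P₀ = 1/(9.82330 + 0.34918) = 1/10.17247 = 0.098305

Final: 0.098305


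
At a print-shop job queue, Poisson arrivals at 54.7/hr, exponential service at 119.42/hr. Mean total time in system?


W = 1/(μ−λ) = 1/(119.42 − 54.7) = 1/64.72 = 0.01545 hr

Final: 0.01545 hr


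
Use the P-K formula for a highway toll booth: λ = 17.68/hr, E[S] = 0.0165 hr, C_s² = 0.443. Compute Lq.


ρ = λ·E[S] = 17.68·0.0165 = 0.2917
Lq = ρ²(1+C_s²)/(2(1−ρ)) = 0.08510·(1+0.443)/(2·0.7083)
= 0.08510·1.4430/1.4166 = 0.08669

Final: 0.08669


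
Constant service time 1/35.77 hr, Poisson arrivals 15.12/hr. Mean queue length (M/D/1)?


ρ = 15.12/35.77 = 0.4227
M/D/1: Lq = ρ²/(2(1−ρ)) = 0.1787/(2·0.5773) = 0.15475

Final: 0.15475


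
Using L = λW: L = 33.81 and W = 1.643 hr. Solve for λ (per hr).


λ = L/W = 33.81/1.643 = 20.5782 /hr

Final: 20.5782 /hr


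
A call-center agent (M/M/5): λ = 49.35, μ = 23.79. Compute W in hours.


a = 2.0744; ρ = 0.4149; P₀ = 0.124497
Lq = P₀·a^c·ρ/(c!(1−ρ)²) = 0.04829
Wq = Lq/λ = 0.04829/49.35 = 0.0009786 hr
W = Wq + 1/μ = 0.0009786 + 0.04203 = 0.04301 hr

Final: 0.04301 hr


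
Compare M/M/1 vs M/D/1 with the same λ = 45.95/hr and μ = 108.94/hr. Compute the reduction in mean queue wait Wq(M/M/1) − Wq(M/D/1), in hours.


ρ = 45.95/108.94 = 0.4218
Wq(M/M/1) = ρ/(μ−λ) = 0.4218/62.99 = 0.006696 hr
Wq(M/D/1) = ρ/(2(μ−λ)) = 0.003348 hr
Savings = 0.006696 − 0.003348 = 0.003348 hr

Final: 0.003348 hr


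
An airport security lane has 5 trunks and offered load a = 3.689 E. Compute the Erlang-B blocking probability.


B(c,a) = (a^c/c!) / Σ_{k=0}^{c} a^k/k!
a^5/5! = 5.693273
Σ terms (k=0..5): 1.00000 + 3.68900 + 6.80436 + 8.36710 + 7.71655 + 5.69327 = 33.270283
B = 5.693273/33.270283 = 0.171122

Final: 0.171122


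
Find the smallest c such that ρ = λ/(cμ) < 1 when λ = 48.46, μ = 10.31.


Stability requires cμ > λ ⇔ c > λ/μ.
λ/μ = 48.46/10.31 = 4.7003
Minimum integer c = ⌊4.7003⌋ + 1 = 5
Check: 5·10.31 = 51.55 > 48.46, while 4·10.31 = 41.24 ≤ 48.46

Final: 5 servers


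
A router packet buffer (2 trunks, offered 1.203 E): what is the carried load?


B(2,1.203) = 0.247251 (Erlang-B)
Carried load = a(1 − B) = 1.203·(1 − 0.247251) = 1.203·0.752749 = 0.9056 E

Final: 0.9056 Erlangs


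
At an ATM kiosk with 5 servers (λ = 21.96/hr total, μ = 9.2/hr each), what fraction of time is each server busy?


ρ = λ/(cμ) = 21.96/(5·9.2) = 21.96/46.00 = 0.4774

Final: 0.4774


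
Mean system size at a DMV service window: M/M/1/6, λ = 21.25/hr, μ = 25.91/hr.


ρ = 21.25/25.91 = 0.8201
L = ρ[1 − (K+1)ρ^K + Kρ^(K+1)] / [(1−ρ)(1−ρ^(K+1))]
Numerator: 0.8201·(1 − 7·0.304333 + 6·0.249598) = 0.301203
Denominator: (0.1799)·(0.750402) = 0.134962
L = 0.301203/0.134962 = 2.2318

Final: 2.2318


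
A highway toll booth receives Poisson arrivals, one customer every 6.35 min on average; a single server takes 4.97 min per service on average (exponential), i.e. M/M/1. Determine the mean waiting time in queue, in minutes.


λ = 60/6.35 = 9.4488 /hr
μ = 60/4.97 = 12.0724 /hr
ρ = λ/μ = 9.4488/12.0724 = 0.7827
Wq = ρ/(μ−λ) = 0.7827/(12.0724−9.4488) = 0.29832 hr
In minutes: 0.29832·60 = 17.899 min

Final: 17.899 min


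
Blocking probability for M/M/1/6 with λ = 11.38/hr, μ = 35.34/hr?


ρ = λ/μ = 11.38/35.34 = 0.3220
P_K = (1−ρ)ρ^K/(1−ρ^(K+1)) = (0.6780·0.001115)/(1 − 0.0003590)
= 0.0007559/0.999641 = 0.0007562

Final: 0.0007562


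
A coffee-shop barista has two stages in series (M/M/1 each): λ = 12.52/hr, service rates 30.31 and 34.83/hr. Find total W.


Each node sees arrival rate λ = 12.52/hr (tandem ⇒ throughput preserved).
W₁ = 1/(μ₁−λ) = 1/(30.31−12.52) = 0.05621 hr
W₂ = 1/(μ₂−λ) = 1/(34.83−12.52) = 0.04482 hr
W_total = W₁ + W₂ = 0.05621 + 0.04482 = 0.10103 hr

Final: 0.10103 hr


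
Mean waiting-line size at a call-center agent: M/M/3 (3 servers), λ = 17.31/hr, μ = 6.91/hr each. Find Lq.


a = λ/μ = 2.5051; ρ = a/3 = 0.8350
P₀ = 0.044398
Lq = P₀·a^c·ρ / (c!·(1−ρ)²) = 0.044398·15.72016·0.8350/(6·0.02722)
= 3.56869

Final: 3.56869


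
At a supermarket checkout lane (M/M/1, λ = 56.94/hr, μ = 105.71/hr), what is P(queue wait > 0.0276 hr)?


ρ = 56.94/105.71 = 0.5386
P(Wq > t) = ρ·e^{−(μ−λ)t} = 0.5386·e^{−1.3461}
= 0.5386·0.260266 = 0.140190

Final: 0.140190


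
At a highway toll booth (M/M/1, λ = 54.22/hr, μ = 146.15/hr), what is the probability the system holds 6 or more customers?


ρ = 54.22/146.15 = 0.3710
P(N ≥ n) = ρ^n = 0.3710^6 = 0.002607

Final: 0.002607


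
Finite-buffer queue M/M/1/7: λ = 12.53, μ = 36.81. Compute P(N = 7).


ρ = λ/μ = 12.53/36.81 = 0.3404
P_K = (1−ρ)ρ^K/(1−ρ^(K+1)) = (0.6596·0.0005295)/(1 − 0.0001803)
= 0.0003493/0.999820 = 0.0003493

Final: 0.0003493


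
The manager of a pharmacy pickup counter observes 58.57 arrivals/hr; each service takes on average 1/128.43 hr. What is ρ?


ρ = λ/μ = 58.57/128.43 = 0.4560

Final: 0.4560


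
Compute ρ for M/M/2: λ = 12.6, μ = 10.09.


ρ = λ/(cμ) = 12.6/(2·10.09) = 12.6/20.18 = 0.6244

Final: 0.6244


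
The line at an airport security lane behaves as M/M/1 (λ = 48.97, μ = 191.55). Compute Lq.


ρ = 48.97/191.55 = 0.2557
Lq = ρ²/(1−ρ) = 0.06536/0.7443 = 0.08781

Final: 0.08781


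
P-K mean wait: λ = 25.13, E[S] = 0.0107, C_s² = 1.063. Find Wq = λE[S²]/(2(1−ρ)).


ρ = λ·E[S] = 25.13·0.0107 = 0.2689
E[S²] = E[S]²(1+C_s²) = 0.0107²·(1+1.063) = 0.0002362
Wq = λ·E[S²]/(2(1−ρ)) = 25.13·0.0002362/(2·0.7311) = 0.004059 hr

Final: 0.004059 hr


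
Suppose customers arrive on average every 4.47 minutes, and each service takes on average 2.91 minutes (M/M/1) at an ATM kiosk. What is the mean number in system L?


λ = 60/4.47 = 13.4228 /hr
μ = 60/2.91 = 20.6186 /hr
ρ = λ/μ = 13.4228/20.6186 = 0.6510
L = ρ/(1−ρ) = 0.6510/0.3490 = 1.8654

Final: 1.8654


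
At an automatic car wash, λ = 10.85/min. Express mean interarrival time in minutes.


Mean interarrival time = 1/λ = 1/10.85 minute = 0.09217 minute
In minutes: 0.09217 × 1 = 0.09217 min

Final: 0.09217 min


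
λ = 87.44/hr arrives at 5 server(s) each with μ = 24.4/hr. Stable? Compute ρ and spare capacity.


Total capacity cμ = 5·24.4 = 122.00/hr
ρ = λ/(cμ) = 87.44/122.00 = 0.7167
Stable ⇔ ρ < 1: YES
Spare capacity = cμ − λ = 122.00 − 87.44 = 34.56/hr

Final: ρ = 0.7167; stable; margin = 34.56/hr


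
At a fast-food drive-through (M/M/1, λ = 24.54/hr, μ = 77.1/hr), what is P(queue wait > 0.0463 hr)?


ρ = 24.54/77.1 = 0.3183
P(Wq > t) = ρ·e^{−(μ−λ)t} = 0.3183·e^{−2.4335}
= 0.3183·0.087727 = 0.027922

Final: 0.027922


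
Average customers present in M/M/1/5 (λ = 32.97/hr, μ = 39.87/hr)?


ρ = 32.97/39.87 = 0.8269
L = ρ[1 − (K+1)ρ^K + Kρ^(K+1)] / [(1−ρ)(1−ρ^(K+1))]
Numerator: 0.8269·(1 − 6·0.386691 + 5·0.319769) = 0.230469
Denominator: (0.1731)·(0.680231) = 0.117722
L = 0.230469/0.117722 = 1.9577

Final: 1.9577


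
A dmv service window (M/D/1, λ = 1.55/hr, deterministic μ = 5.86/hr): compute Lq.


ρ = 1.55/5.86 = 0.2645
M/D/1: Lq = ρ²/(2(1−ρ)) = 0.06996/(2·0.7355) = 0.04756

Final: 0.04756


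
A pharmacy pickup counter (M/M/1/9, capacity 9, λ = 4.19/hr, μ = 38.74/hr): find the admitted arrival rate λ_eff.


ρ = 0.1082; P_K = (1−ρ)ρ^9/(1−ρ^10) = 0.000000001806
λ_eff = λ(1 − P_K) = 4.19·(1 − 0.000000001806) = 4.19·1.000000 = 4.1900 /hr

Final: 4.1900 /hr


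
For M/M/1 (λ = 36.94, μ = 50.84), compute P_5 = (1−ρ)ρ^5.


ρ = 36.94/50.84 = 0.7266
P_n = (1−ρ)·ρ^n = (1 − 0.7266)·0.7266^5 = 0.2734·0.202515 = 0.055369

Final: 0.055369


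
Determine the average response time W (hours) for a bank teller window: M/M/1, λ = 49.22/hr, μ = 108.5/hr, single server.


W = 1/(μ−λ) = 1/(108.5 − 49.22) = 1/59.28 = 0.01687 hr

Final: 0.01687 hr


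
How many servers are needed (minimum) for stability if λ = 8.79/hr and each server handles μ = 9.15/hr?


Stability requires cμ > λ ⇔ c > λ/μ.
λ/μ = 8.79/9.15 = 0.9607
Minimum integer c = ⌊0.9607⌋ + 1 = 1
Check: 1·9.15 = 9.15 > 8.79, while 0·9.15 = 0.00 ≤ 8.79

Final: 1 servers


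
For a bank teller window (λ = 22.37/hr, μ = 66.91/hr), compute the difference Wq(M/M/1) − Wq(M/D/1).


ρ = 22.37/66.91 = 0.3343
Wq(M/M/1) = ρ/(μ−λ) = 0.3343/44.54 = 0.007506 hr
Wq(M/D/1) = ρ/(2(μ−λ)) = 0.003753 hr
Savings = 0.007506 − 0.003753 = 0.003753 hr

Final: 0.003753 hr


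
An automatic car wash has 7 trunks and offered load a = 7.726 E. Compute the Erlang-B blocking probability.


B(c,a) = (a^c/c!) / Σ_{k=0}^{c} a^k/k!
a^7/7! = 326.026116
Σ terms (k=0..7): 1.00000 + 7.72600 + 29.84554 + 76.86221 + 148.45936 + 229.39940 + 295.38996 + 326.02612 = 1114.708574
B = 326.026116/1114.708574 = 0.292477

Final: 0.292477


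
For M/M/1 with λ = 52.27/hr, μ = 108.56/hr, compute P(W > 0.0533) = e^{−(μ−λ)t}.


W ~ Exponential(μ−λ) for M/M/1.
μ − λ = 108.56 − 52.27 = 56.2900
P(W > t) = e^{−(μ−λ)t} = e^{−3.0003} = 0.049774

Final: 0.049774


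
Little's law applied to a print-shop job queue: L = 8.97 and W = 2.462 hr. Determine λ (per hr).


λ = L/W = 8.97/2.462 = 3.6434 /hr

Final: 3.6434 /hr


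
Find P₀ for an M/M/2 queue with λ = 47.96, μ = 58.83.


a = λ/μ = 47.96/58.83 = 0.8152; ρ = a/c = 0.4076
Σ_{k=0}^{1} a^k/k! (terms k=0..1) = 1.00000 + 0.81523 = 1.81523
Tail: a^2/(2!(1−ρ)) = 0.66460/(2·0.5924) = 0.56095
P₀ = 1/(1.81523 + 0.56095) = 1/2.37618 = 0.420843

Final: 0.420843


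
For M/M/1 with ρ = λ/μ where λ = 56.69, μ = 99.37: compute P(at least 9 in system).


ρ = 56.69/99.37 = 0.5705
P(N ≥ n) = ρ^n = 0.5705^9 = 0.006401

Final: 0.006401


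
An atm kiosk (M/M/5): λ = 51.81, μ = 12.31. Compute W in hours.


a = 4.2088; ρ = 0.8418; P₀ = 0.009165
Lq = P₀·a^c·ρ/(c!(1−ρ)²) = 3.39043
Wq = Lq/λ = 3.39043/51.81 = 0.06544 hr
W = Wq + 1/μ = 0.06544 + 0.08123 = 0.14667 hr

Final: 0.14667 hr


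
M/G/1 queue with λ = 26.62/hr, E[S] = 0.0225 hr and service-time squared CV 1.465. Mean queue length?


ρ = λ·E[S] = 26.62·0.0225 = 0.5989
Lq = ρ²(1+C_s²)/(2(1−ρ)) = 0.3587·(1+1.465)/(2·0.4011)
= 0.3587·2.4650/0.8021 = 1.10248

Final: 1.10248


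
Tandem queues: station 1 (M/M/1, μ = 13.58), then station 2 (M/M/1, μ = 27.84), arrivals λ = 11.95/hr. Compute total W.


Each node sees arrival rate λ = 11.95/hr (tandem ⇒ throughput preserved).
W₁ = 1/(μ₁−λ) = 1/(13.58−11.95) = 0.61350 hr
W₂ = 1/(μ₂−λ) = 1/(27.84−11.95) = 0.06293 hr
W_total = W₁ + W₂ = 0.61350 + 0.06293 = 0.67643 hr

Final: 0.67643 hr


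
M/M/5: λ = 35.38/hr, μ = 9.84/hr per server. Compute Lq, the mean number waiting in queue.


a = λ/μ = 3.5955; ρ = a/5 = 0.7191
P₀ = 0.022937
Lq = P₀·a^c·ρ / (c!·(1−ρ)²) = 0.022937·600.91584·0.7191/(120·0.07890)
= 1.04683

Final: 1.04683


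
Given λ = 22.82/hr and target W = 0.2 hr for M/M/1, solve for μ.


W = 1/(μ−λ) ⇒ μ − λ = 1/W = 1/0.2 = 5.0000
μ = λ + 1/W = 22.82 + 5.0000 = 27.8200 per hr

Final: 27.8200 /hr


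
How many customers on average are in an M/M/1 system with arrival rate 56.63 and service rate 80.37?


ρ = λ/μ = 56.63/80.37 = 0.7046
L = ρ/(1−ρ) = 0.7046/(1 − 0.7046) = 0.7046/0.2954 = 2.3854

Final: 2.3854


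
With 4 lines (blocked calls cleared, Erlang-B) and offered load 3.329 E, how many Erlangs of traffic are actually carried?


B(4,3.329) = 0.242112 (Erlang-B)
Carried load = a(1 − B) = 3.329·(1 − 0.242112) = 3.329·0.757888 = 2.5230 E

Final: 2.5230 Erlangs


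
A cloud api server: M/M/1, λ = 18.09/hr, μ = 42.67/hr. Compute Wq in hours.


ρ = 18.09/42.67 = 0.4240
Wq = ρ/(μ−λ) = 0.4240/(42.67 − 18.09) = 0.4240/24.58 = 0.01725 hr

Final: 0.01725 hr


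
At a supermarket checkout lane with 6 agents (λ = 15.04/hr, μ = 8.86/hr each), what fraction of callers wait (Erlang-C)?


a = λ/μ = 1.6975; ρ = a/6 = 0.2829
P₀ = 0.183039 (from M/M/c formula)
C(c,a) = [a^c/(c!(1−ρ))]·P₀ = [23.92680/(720·0.7171)]·0.183039
= 0.04634·0.183039 = 0.008483

Final: 0.008483


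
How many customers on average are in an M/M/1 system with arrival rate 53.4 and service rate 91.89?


ρ = λ/μ = 53.4/91.89 = 0.5811
L = ρ/(1−ρ) = 0.5811/(1 − 0.5811) = 0.5811/0.4189 = 1.3874

Final: 1.3874


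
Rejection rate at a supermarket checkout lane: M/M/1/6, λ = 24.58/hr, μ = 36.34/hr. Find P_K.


ρ = λ/μ = 24.58/36.34 = 0.6764
P_K = (1−ρ)ρ^K/(1−ρ^(K+1)) = (0.3236·0.095759)/(1 − 0.064771)
= 0.030989/0.935229 = 0.033135

Final: 0.033135


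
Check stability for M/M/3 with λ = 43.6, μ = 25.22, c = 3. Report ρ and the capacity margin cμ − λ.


Total capacity cμ = 3·25.22 = 75.66/hr
ρ = λ/(cμ) = 43.6/75.66 = 0.5763
Stable ⇔ ρ < 1: YES
Spare capacity = cμ − λ = 75.66 − 43.6 = 32.06/hr

Final: ρ = 0.5763; stable; margin = 32.06/hr


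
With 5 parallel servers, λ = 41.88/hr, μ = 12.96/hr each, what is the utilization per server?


ρ = λ/(cμ) = 41.88/(5·12.96) = 41.88/64.80 = 0.6463

Final: 0.6463


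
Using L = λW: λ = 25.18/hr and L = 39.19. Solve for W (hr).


W = L/λ = 39.19/25.18 = 1.5564 hr

Final: 1.5564 hr


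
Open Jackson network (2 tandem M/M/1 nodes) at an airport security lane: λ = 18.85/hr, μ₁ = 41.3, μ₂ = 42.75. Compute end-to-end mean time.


Each node sees arrival rate λ = 18.85/hr (tandem ⇒ throughput preserved).
W₁ = 1/(μ₁−λ) = 1/(41.3−18.85) = 0.04454 hr
W₂ = 1/(μ₂−λ) = 1/(42.75−18.85) = 0.04184 hr
W_total = W₁ + W₂ = 0.04454 + 0.04184 = 0.08638 hr

Final: 0.08638 hr


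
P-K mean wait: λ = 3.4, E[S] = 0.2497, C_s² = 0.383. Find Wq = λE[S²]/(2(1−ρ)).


ρ = λ·E[S] = 3.4·0.2497 = 0.8490
E[S²] = E[S]²(1+C_s²) = 0.2497²·(1+0.383) = 0.086230
Wq = λ·E[S²]/(2(1−ρ)) = 3.4·0.086230/(2·0.1510) = 0.97067 hr

Final: 0.97067 hr


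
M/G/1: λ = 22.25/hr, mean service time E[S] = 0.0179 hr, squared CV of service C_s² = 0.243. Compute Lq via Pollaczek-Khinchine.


ρ = λ·E[S] = 22.25·0.0179 = 0.3983
Lq = ρ²(1+C_s²)/(2(1−ρ)) = 0.1586·(1+0.243)/(2·0.6017)
= 0.1586·1.2430/1.2035 = 0.16384

Final: 0.16384


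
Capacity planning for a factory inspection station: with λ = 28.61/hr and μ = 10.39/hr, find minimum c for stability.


Stability requires cμ > λ ⇔ c > λ/μ.
λ/μ = 28.61/10.39 = 2.7536
Minimum integer c = ⌊2.7536⌋ + 1 = 3
Check: 3·10.39 = 31.17 > 28.61, while 2·10.39 = 20.78 ≤ 28.61

Final: 3 servers


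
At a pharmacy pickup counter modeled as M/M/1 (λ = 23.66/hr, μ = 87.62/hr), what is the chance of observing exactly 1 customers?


ρ = 23.66/87.62 = 0.2700
P_n = (1−ρ)·ρ^n = (1 − 0.2700)·0.2700^1 = 0.7300·0.270030 = 0.197114

Final: 0.197114


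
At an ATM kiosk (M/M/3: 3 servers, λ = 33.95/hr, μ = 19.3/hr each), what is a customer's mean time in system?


a = 1.7591; ρ = 0.5864; P₀ = 0.153861
Lq = P₀·a^c·ρ/(c!(1−ρ)²) = 0.47833
Wq = Lq/λ = 0.47833/33.95 = 0.01409 hr
W = Wq + 1/μ = 0.01409 + 0.05181 = 0.06590 hr

Final: 0.06590 hr


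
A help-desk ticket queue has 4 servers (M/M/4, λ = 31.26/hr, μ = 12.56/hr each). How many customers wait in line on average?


a = λ/μ = 2.4889; ρ = a/4 = 0.6222
P₀ = 0.074697
Lq = P₀·a^c·ρ / (c!·(1−ρ)²) = 0.074697·38.37049·0.6222/(24·0.14272)
= 0.52064

Final: 0.52064


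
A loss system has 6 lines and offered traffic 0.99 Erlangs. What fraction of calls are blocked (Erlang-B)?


B(c,a) = (a^c/c!) / Σ_{k=0}^{c} a^k/k!
a^6/6! = 0.001308
Σ terms (k=0..6): 1.00000 + 0.99000 + 0.49005 + 0.16172 + 0.04002 + 0.007925 + 0.001308 = 2.691024
B = 0.001308/2.691024 = 0.0004859

Final: 0.0004859


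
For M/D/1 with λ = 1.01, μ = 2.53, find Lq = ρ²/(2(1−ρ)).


ρ = 1.01/2.53 = 0.3992
M/D/1: Lq = ρ²/(2(1−ρ)) = 0.1594/(2·0.6008) = 0.13263

Final: 0.13263


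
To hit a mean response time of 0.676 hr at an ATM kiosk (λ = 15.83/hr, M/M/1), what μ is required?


W = 1/(μ−λ) ⇒ μ − λ = 1/W = 1/0.676 = 1.4793
μ = λ + 1/W = 15.83 + 1.4793 = 17.3093 per hr

Final: 17.3093 /hr


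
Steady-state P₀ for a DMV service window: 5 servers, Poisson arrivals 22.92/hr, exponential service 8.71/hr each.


a = λ/μ = 22.92/8.71 = 2.6315; ρ = a/c = 0.5263
Σ_{k=0}^{4} a^k/k! (terms k=0..4) = 1.00000 + 2.63146 + 3.46229 + 3.03695 + 1.99790 = 12.12860
Tail: a^5/(5!(1−ρ)) = 126.17761/(120·0.4737) = 2.21968
P₀ = 1/(12.12860 + 2.21968) = 1/14.34828 = 0.069695

Final: 0.069695


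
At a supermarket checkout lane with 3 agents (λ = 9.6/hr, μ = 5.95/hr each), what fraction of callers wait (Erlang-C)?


a = λ/μ = 1.6134; ρ = a/3 = 0.5378
P₀ = 0.184174 (from M/M/c formula)
C(c,a) = [a^c/(c!(1−ρ))]·P₀ = [4.20013/(6·0.4622)]·0.184174
= 1.51459·0.184174 = 0.278949

Final: 0.278949


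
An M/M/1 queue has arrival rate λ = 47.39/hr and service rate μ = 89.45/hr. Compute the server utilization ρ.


ρ = λ/μ = 47.39/89.45 = 0.5298

Final: 0.5298


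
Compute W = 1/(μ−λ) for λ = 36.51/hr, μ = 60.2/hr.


W = 1/(μ−λ) = 1/(60.2 − 36.51) = 1/23.69 = 0.04221 hr

Final: 0.04221 hr


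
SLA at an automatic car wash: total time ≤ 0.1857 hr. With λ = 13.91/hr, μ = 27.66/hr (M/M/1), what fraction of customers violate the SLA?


W ~ Exponential(μ−λ) for M/M/1.
μ − λ = 27.66 − 13.91 = 13.7500
P(W > t) = e^{−(μ−λ)t} = e^{−2.5534} = 0.077819

Final: 0.077819


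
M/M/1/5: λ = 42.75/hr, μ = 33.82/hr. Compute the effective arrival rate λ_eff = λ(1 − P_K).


ρ = 1.2640; P_K = (1−ρ)ρ^5/(1−ρ^6) = 0.276728
λ_eff = λ(1 − P_K) = 42.75·(1 − 0.276728) = 42.75·0.723272 = 30.9199 /hr

Final: 30.9199 /hr


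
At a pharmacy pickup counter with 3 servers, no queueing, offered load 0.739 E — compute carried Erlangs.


B(3,0.739) = 0.032349 (Erlang-B)
Carried load = a(1 − B) = 0.739·(1 − 0.032349) = 0.739·0.967651 = 0.7151 E

Final: 0.7151 Erlangs


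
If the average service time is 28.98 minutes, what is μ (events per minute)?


μ = 1/(service time) in consistent units.
1 minute = 1 min, so μ = 1/28.98 = 0.03451 per minute

Final: 0.03451 /min


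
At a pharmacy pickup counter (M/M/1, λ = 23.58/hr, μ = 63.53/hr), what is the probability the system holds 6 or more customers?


ρ = 23.58/63.53 = 0.3712
P(N ≥ n) = ρ^n = 0.3712^6 = 0.002615

Final: 0.002615


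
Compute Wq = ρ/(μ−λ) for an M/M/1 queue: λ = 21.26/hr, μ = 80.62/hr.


ρ = 21.26/80.62 = 0.2637
Wq = ρ/(μ−λ) = 0.2637/(80.62 − 21.26) = 0.2637/59.36 = 0.004442 hr

Final: 0.004442 hr


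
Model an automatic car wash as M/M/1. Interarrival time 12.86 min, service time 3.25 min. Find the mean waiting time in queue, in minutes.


λ = 60/12.86 = 4.6656 /hr
μ = 60/3.25 = 18.4615 /hr
ρ = λ/μ = 4.6656/18.4615 = 0.2527
Wq = ρ/(μ−λ) = 0.2527/(18.4615−4.6656) = 0.01832 hr
In minutes: 0.01832·60 = 1.099 min

Final: 1.099 min


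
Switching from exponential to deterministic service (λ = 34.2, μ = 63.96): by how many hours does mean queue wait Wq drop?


ρ = 34.2/63.96 = 0.5347
Wq(M/M/1) = ρ/(μ−λ) = 0.5347/29.76 = 0.01797 hr
Wq(M/D/1) = ρ/(2(μ−λ)) = 0.008984 hr
Savings = 0.01797 − 0.008984 = 0.008984 hr

Final: 0.008984 hr


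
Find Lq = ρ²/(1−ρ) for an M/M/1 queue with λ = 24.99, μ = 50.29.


ρ = 24.99/50.29 = 0.4969
Lq = ρ²/(1−ρ) = 0.2469/0.5031 = 0.4908

Final: 0.4908


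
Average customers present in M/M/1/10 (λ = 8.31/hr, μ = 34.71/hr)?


ρ = 8.31/34.71 = 0.2394
L = ρ[1 − (K+1)ρ^K + Kρ^(K+1)] / [(1−ρ)(1−ρ^(K+1))]
Numerator: 0.2394·(1 − 11·0.0000006187 + 10·0.0000001481) = 0.239411
Denominator: (0.7606)·(1.000000) = 0.760588
L = 0.239411/0.760588 = 0.3148

Final: 0.3148


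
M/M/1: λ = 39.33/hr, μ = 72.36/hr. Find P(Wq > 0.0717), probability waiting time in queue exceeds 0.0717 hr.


ρ = 39.33/72.36 = 0.5435
P(Wq > t) = ρ·e^{−(μ−λ)t} = 0.5435·e^{−2.3683}
= 0.5435·0.093644 = 0.050899

Final: 0.050899


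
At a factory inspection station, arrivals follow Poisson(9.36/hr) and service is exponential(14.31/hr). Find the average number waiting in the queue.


ρ = 9.36/14.31 = 0.6541
Lq = ρ²/(1−ρ) = 0.4278/0.3459 = 1.2368

Final: 1.2368


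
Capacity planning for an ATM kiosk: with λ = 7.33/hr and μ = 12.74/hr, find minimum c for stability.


Stability requires cμ > λ ⇔ c > λ/μ.
λ/μ = 7.33/12.74 = 0.5754
Minimum integer c = ⌊0.5754⌋ + 1 = 1
Check: 1·12.74 = 12.74 > 7.33, while 0·12.74 = 0.00 ≤ 7.33

Final: 1 servers


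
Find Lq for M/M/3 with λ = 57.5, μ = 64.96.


a = λ/μ = 0.8852; ρ = a/3 = 0.2951
P₀ = 0.409688
Lq = P₀·a^c·ρ / (c!·(1−ρ)²) = 0.409688·0.69353·0.2951/(6·0.49695)
= 0.02812

Final: 0.02812


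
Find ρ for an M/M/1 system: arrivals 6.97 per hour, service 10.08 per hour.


ρ = λ/μ = 6.97/10.08 = 0.6915

Final: 0.6915


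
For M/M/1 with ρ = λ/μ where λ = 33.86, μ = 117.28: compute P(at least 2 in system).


ρ = 33.86/117.28 = 0.2887
P(N ≥ n) = ρ^n = 0.2887^2 = 0.083354

Final: 0.083354


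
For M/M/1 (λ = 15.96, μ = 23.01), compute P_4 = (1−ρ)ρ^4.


ρ = 15.96/23.01 = 0.6936
P_n = (1−ρ)·ρ^n = (1 − 0.6936)·0.6936^4 = 0.3064·0.231454 = 0.070915

Final: 0.070915


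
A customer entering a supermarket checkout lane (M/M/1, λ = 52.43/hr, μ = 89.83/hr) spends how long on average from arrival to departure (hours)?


W = 1/(μ−λ) = 1/(89.83 − 52.43) = 1/37.40 = 0.02674 hr

Final: 0.02674 hr


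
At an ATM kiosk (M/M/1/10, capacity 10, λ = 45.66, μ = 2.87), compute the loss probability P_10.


ρ = λ/μ = 45.66/2.87 = 15.9094
P_K = (1−ρ)ρ^K/(1−ρ^(K+1)) = (-14.9094·1038819526056.470337)/(1 − 16527003330919.312500)
= -15488183804862.841797/-16527003330918.312500 = 0.937144

Final: 0.937144


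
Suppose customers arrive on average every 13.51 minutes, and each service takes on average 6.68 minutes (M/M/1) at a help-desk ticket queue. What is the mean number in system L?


λ = 60/13.51 = 4.4412 /hr
μ = 60/6.68 = 8.9820 /hr
ρ = λ/μ = 4.4412/8.9820 = 0.4944
L = ρ/(1−ρ) = 0.4944/0.5056 = 0.9780

Final: 0.9780


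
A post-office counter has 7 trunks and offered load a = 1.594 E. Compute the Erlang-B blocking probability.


B(c,a) = (a^c/c!) / Σ_{k=0}^{c} a^k/k!
a^7/7! = 0.005188
Σ terms (k=0..7): 1.00000 + 1.59400 + 1.27042 + 0.67502 + 0.26899 + 0.08576 + 0.02278 + 0.005188 = 4.922152
B = 0.005188/4.922152 = 0.001054

Final: 0.001054


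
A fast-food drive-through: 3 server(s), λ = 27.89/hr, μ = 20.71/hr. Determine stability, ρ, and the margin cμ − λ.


Total capacity cμ = 3·20.71 = 62.13/hr
ρ = λ/(cμ) = 27.89/62.13 = 0.4489
Stable ⇔ ρ < 1: YES
Spare capacity = cμ − λ = 62.13 − 27.89 = 34.24/hr

Final: ρ = 0.4489; stable; margin = 34.24/hr


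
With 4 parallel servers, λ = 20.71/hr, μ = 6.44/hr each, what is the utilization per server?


ρ = λ/(cμ) = 20.71/(4·6.44) = 20.71/25.76 = 0.8040

Final: 0.8040


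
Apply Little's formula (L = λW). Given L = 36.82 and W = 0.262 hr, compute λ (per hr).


λ = L/W = 36.82/0.262 = 140.5344 /hr

Final: 140.5344 /hr


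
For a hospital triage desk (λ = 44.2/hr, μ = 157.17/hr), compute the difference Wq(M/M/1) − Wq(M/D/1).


ρ = 44.2/157.17 = 0.2812
Wq(M/M/1) = ρ/(μ−λ) = 0.2812/112.97 = 0.002489 hr
Wq(M/D/1) = ρ/(2(μ−λ)) = 0.001245 hr
Savings = 0.002489 − 0.001245 = 0.001245 hr

Final: 0.001245 hr


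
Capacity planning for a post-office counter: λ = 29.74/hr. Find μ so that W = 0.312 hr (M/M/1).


W = 1/(μ−λ) ⇒ μ − λ = 1/W = 1/0.312 = 3.2051
μ = λ + 1/W = 29.74 + 3.2051 = 32.9451 per hr

Final: 32.9451 /hr


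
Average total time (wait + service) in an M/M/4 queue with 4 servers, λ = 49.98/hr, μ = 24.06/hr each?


a = 2.0773; ρ = 0.5193; P₀ = 0.119860
Lq = P₀·a^c·ρ/(c!(1−ρ)²) = 0.20903
Wq = Lq/λ = 0.20903/49.98 = 0.004182 hr
W = Wq + 1/μ = 0.004182 + 0.04156 = 0.04575 hr

Final: 0.04575 hr


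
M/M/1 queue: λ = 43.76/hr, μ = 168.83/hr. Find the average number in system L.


ρ = λ/μ = 43.76/168.83 = 0.2592
L = ρ/(1−ρ) = 0.2592/(1 − 0.2592) = 0.2592/0.7408 = 0.3499

Final: 0.3499


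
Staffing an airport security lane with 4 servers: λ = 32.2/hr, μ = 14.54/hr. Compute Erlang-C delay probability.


a = λ/μ = 2.2146; ρ = a/4 = 0.5536
P₀ = 0.102857 (from M/M/c formula)
C(c,a) = [a^c/(c!(1−ρ))]·P₀ = [24.05281/(24·0.4464)]·0.102857
= 2.24530·0.102857 = 0.230944

Final: 0.230944


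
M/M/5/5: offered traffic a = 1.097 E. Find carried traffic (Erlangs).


B(5,1.097) = 0.004424 (Erlang-B)
Carried load = a(1 − B) = 1.097·(1 − 0.004424) = 1.097·0.995576 = 1.0921 E

Final: 1.0921 Erlangs


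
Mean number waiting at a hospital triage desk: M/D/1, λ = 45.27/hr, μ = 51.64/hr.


ρ = 45.27/51.64 = 0.8766
M/D/1: Lq = ρ²/(2(1−ρ)) = 0.7685/(2·0.1234) = 3.11505

Final: 3.11505


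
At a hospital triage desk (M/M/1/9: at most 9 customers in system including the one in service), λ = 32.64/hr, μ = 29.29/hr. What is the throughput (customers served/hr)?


ρ = 1.1144; P_K = (1−ρ)ρ^9/(1−ρ^10) = 0.155179
λ_eff = λ(1 − P_K) = 32.64·(1 − 0.155179) = 32.64·0.844821 = 27.5750 /hr

Final: 27.5750 /hr


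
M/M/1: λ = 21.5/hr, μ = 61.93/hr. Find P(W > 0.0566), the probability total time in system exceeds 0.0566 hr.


W ~ Exponential(μ−λ) for M/M/1.
μ − λ = 61.93 − 21.5 = 40.4300
P(W > t) = e^{−(μ−λ)t} = e^{−2.2883} = 0.101435

Final: 0.101435


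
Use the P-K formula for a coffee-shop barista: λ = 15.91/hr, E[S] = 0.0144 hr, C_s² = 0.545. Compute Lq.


ρ = λ·E[S] = 15.91·0.0144 = 0.2291
Lq = ρ²(1+C_s²)/(2(1−ρ)) = 0.05249·(1+0.545)/(2·0.7709)
= 0.05249·1.5450/1.5418 = 0.05260

Final: 0.05260


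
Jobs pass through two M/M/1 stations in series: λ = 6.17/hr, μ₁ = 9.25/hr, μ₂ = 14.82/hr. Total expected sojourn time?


Each node sees arrival rate λ = 6.17/hr (tandem ⇒ throughput preserved).
W₁ = 1/(μ₁−λ) = 1/(9.25−6.17) = 0.32468 hr
W₂ = 1/(μ₂−λ) = 1/(14.82−6.17) = 0.11561 hr
W_total = W₁ + W₂ = 0.32468 + 0.11561 = 0.44028 hr

Final: 0.44028 hr


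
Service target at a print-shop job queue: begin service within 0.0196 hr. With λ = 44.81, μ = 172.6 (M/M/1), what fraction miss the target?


ρ = 44.81/172.6 = 0.2596
P(Wq > t) = ρ·e^{−(μ−λ)t} = 0.2596·e^{−2.5047}
= 0.2596·0.081701 = 0.021211

Final: 0.021211


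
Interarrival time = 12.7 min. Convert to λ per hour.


λ = 1/(interarrival time) in consistent units.
1 hour = 60 min, so λ = 60/12.7 = 4.7244 per hour

Final: 4.7244 /hr


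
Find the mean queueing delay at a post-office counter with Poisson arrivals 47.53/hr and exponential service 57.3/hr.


ρ = 47.53/57.3 = 0.8295
Wq = ρ/(μ−λ) = 0.8295/(57.3 − 47.53) = 0.8295/9.77 = 0.08490 hr

Final: 0.08490 hr


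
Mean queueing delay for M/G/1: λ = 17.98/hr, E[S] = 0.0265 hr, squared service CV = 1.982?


ρ = λ·E[S] = 17.98·0.0265 = 0.4765
E[S²] = E[S]²(1+C_s²) = 0.0265²·(1+1.982) = 0.002094
Wq = λ·E[S²]/(2(1−ρ)) = 17.98·0.002094/(2·0.5235) = 0.03596 hr

Final: 0.03596 hr


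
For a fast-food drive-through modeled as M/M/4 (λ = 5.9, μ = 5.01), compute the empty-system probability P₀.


a = λ/μ = 5.9/5.01 = 1.1776; ρ = a/c = 0.2944
Σ_{k=0}^{3} a^k/k! (terms k=0..3) = 1.00000 + 1.17764 + 0.69342 + 0.27220 = 3.14327
Tail: a^4/(4!(1−ρ)) = 1.92334/(24·0.7056) = 0.11358
P₀ = 1/(3.14327 + 0.11358) = 1/3.25685 = 0.307045

Final: 0.307045


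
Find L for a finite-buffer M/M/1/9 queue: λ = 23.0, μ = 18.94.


ρ = 23.0/18.94 = 1.2144
L = ρ[1 − (K+1)ρ^K + Kρ^(K+1)] / [(1−ρ)(1−ρ^(K+1))]
Numerator: 1.2144·(1 − 10·5.742893 + 9·6.973947) = 7.694903
Denominator: (-0.2144)·(-5.973947) = 1.280582
L = 7.694903/1.280582 = 6.0089

Final: 6.0089


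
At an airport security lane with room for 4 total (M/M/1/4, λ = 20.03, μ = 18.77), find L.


ρ = 20.03/18.77 = 1.0671
L = ρ[1 − (K+1)ρ^K + Kρ^(K+1)] / [(1−ρ)(1−ρ^(K+1))]
Numerator: 1.0671·(1 − 5·1.296781 + 4·1.383832) = 0.054874
Denominator: (-0.06713)·(-0.383832) = 0.025766
L = 0.054874/0.025766 = 2.1297

Final: 2.1297


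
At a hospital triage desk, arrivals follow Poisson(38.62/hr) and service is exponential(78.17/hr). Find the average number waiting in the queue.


ρ = 38.62/78.17 = 0.4941
Lq = ρ²/(1−ρ) = 0.2441/0.5059 = 0.4824

Final: 0.4824


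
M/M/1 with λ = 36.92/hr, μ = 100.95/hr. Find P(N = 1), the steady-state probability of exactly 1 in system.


ρ = 36.92/100.95 = 0.3657
P_n = (1−ρ)·ρ^n = (1 − 0.3657)·0.3657^1 = 0.6343·0.365726 = 0.231970

Final: 0.231970


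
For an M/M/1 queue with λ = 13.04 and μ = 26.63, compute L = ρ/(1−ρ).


ρ = λ/μ = 13.04/26.63 = 0.4897
L = ρ/(1−ρ) = 0.4897/(1 − 0.4897) = 0.4897/0.5103 = 0.9595

Final: 0.9595


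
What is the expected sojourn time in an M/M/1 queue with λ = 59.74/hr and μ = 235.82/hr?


W = 1/(μ−λ) = 1/(235.82 − 59.74) = 1/176.08 = 0.005679 hr

Final: 0.005679 hr


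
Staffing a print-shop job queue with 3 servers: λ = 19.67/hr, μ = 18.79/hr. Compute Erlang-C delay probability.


a = λ/μ = 1.0468; ρ = a/3 = 0.3489
P₀ = 0.346208 (from M/M/c formula)
C(c,a) = [a^c/(c!(1−ρ))]·P₀ = [1.14718/(6·0.6511)]·0.346208
= 0.29367·0.346208 = 0.101672

Final: 0.101672


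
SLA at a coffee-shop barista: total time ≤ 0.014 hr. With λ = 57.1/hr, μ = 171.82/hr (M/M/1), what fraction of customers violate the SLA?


W ~ Exponential(μ−λ) for M/M/1.
μ − λ = 171.82 − 57.1 = 114.7200
P(W > t) = e^{−(μ−λ)t} = e^{−1.6061} = 0.200673

Final: 0.200673


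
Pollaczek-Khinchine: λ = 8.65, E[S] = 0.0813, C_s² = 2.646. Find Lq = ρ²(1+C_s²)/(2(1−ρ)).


ρ = λ·E[S] = 8.65·0.0813 = 0.7032
Lq = ρ²(1+C_s²)/(2(1−ρ)) = 0.4946·(1+2.646)/(2·0.2968)
= 0.4946·3.6460/0.5935 = 3.03810

Final: 3.03810


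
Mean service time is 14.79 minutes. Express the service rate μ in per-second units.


μ = 1/(service time) in consistent units.
1 second = 0.0166667 min, so μ = 0.0166667/14.79 = 0.001127 per second

Final: 0.001127 /sec


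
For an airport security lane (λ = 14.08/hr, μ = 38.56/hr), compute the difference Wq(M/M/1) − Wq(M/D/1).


ρ = 14.08/38.56 = 0.3651
Wq(M/M/1) = ρ/(μ−λ) = 0.3651/24.48 = 0.01492 hr
Wq(M/D/1) = ρ/(2(μ−λ)) = 0.007458 hr
Savings = 0.01492 − 0.007458 = 0.007458 hr

Final: 0.007458 hr


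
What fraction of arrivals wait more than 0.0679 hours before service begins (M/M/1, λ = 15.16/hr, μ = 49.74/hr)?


ρ = 15.16/49.74 = 0.3048
P(Wq > t) = ρ·e^{−(μ−λ)t} = 0.3048·e^{−2.3480}
= 0.3048·0.095562 = 0.029126

Final: 0.029126


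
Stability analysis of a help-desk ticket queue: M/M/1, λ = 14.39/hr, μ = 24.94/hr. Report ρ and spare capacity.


Total capacity cμ = 1·24.94 = 24.94/hr
ρ = λ/(cμ) = 14.39/24.94 = 0.5770
Stable ⇔ ρ < 1: YES
Spare capacity = cμ − λ = 24.94 − 14.39 = 10.55/hr

Final: ρ = 0.5770; stable; margin = 10.55/hr


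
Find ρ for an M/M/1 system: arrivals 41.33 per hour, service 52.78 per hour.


ρ = λ/μ = 41.33/52.78 = 0.7831

Final: 0.7831


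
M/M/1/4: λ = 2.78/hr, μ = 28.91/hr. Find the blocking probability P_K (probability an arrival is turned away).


ρ = λ/μ = 2.78/28.91 = 0.09616
P_K = (1−ρ)ρ^K/(1−ρ^(K+1)) = (0.9038·0.00008550)/(1 − 0.000008222)
= 0.00007728/0.999992 = 0.00007728

Final: 0.00007728


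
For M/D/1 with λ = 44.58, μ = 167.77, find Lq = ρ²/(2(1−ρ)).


ρ = 44.58/167.77 = 0.2657
M/D/1: Lq = ρ²/(2(1−ρ)) = 0.07061/(2·0.7343) = 0.04808

Final: 0.04808


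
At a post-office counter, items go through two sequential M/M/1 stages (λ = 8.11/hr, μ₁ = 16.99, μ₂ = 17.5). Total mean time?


Each node sees arrival rate λ = 8.11/hr (tandem ⇒ throughput preserved).
W₁ = 1/(μ₁−λ) = 1/(16.99−8.11) = 0.11261 hr
W₂ = 1/(μ₂−λ) = 1/(17.5−8.11) = 0.10650 hr
W_total = W₁ + W₂ = 0.11261 + 0.10650 = 0.21911 hr

Final: 0.21911 hr


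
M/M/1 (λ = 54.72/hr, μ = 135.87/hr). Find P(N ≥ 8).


ρ = 54.72/135.87 = 0.4027
P(N ≥ n) = ρ^n = 0.4027^8 = 0.0006921

Final: 0.0006921


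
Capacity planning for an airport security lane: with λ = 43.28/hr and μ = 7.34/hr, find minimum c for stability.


Stability requires cμ > λ ⇔ c > λ/μ.
λ/μ = 43.28/7.34 = 5.8965
Minimum integer c = ⌊5.8965⌋ + 1 = 6
Check: 6·7.34 = 44.04 > 43.28, while 5·7.34 = 36.70 ≤ 43.28

Final: 6 servers


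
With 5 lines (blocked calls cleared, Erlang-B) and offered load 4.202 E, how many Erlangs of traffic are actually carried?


B(5,4.202) = 0.217022 (Erlang-B)
Carried load = a(1 − B) = 4.202·(1 − 0.217022) = 4.202·0.782978 = 3.2901 E

Final: 3.2901 Erlangs


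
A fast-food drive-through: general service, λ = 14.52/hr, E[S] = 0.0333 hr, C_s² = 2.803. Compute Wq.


ρ = λ·E[S] = 14.52·0.0333 = 0.4835
E[S²] = E[S]²(1+C_s²) = 0.0333²·(1+2.803) = 0.004217
Wq = λ·E[S²]/(2(1−ρ)) = 14.52·0.004217/(2·0.5165) = 0.05928 hr

Final: 0.05928 hr


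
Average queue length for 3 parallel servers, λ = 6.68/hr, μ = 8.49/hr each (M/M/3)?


a = λ/μ = 0.7868; ρ = a/3 = 0.2623
P₀ = 0.453230
Lq = P₀·a^c·ρ / (c!·(1−ρ)²) = 0.453230·0.48709·0.2623/(6·0.54425)
= 0.01773

Final: 0.01773


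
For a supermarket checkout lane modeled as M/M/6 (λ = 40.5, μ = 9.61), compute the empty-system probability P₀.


a = λ/μ = 40.5/9.61 = 4.2144; ρ = a/c = 0.7024
Σ_{k=0}^{5} a^k/k! (terms k=0..5) = 1.00000 + 4.21436 + 8.88042 + 12.47509 + 13.14363 + 11.07840 = 50.79189
Tail: a^6/(6!(1−ρ)) = 5602.60253/(720·0.2976) = 26.14657
P₀ = 1/(50.79189 + 26.14657) = 1/76.93846 = 0.012997

Final: 0.012997


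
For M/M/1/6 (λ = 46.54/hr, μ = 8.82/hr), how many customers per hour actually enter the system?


ρ = 5.2766; P_K = (1−ρ)ρ^6/(1−ρ^7) = 0.810493
λ_eff = λ(1 − P_K) = 46.54·(1 − 0.810493) = 46.54·0.189507 = 8.8197 /hr

Final: 8.8197 /hr


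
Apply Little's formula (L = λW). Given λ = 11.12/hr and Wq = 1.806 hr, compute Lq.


Lq = λWq = 11.12·1.806 = 20.0827

Final: 20.0827


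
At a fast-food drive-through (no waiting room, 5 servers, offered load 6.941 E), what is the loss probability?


B(c,a) = (a^c/c!) / Σ_{k=0}^{c} a^k/k!
a^5/5! = 134.254538
Σ terms (k=0..5): 1.00000 + 6.94100 + 24.08874 + 55.73332 + 96.71124 + 134.25454 = 318.728831
B = 134.254538/318.728831 = 0.421219

Final: 0.421219


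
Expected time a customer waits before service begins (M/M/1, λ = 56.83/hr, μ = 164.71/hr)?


ρ = 56.83/164.71 = 0.3450
Wq = ρ/(μ−λ) = 0.3450/(164.71 − 56.83) = 0.3450/107.88 = 0.003198 hr

Final: 0.003198 hr


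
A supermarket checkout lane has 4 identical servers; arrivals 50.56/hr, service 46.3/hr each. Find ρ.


ρ = λ/(cμ) = 50.56/(4·46.3) = 50.56/185.20 = 0.2730

Final: 0.2730


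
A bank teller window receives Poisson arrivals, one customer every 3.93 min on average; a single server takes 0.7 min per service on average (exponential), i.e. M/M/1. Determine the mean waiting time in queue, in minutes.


λ = 60/3.93 = 15.2672 /hr
μ = 60/0.7 = 85.7143 /hr
ρ = λ/μ = 15.2672/85.7143 = 0.1781
Wq = ρ/(μ−λ) = 0.1781/(85.7143−15.2672) = 0.002528 hr
In minutes: 0.002528·60 = 0.1517 min

Final: 0.1517 min


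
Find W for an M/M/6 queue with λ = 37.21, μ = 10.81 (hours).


a = 3.4422; ρ = 0.5737; P₀ = 0.030807
Lq = P₀·a^c·ρ/(c!(1−ρ)²) = 0.22468
Wq = Lq/λ = 0.22468/37.21 = 0.006038 hr
W = Wq + 1/μ = 0.006038 + 0.09251 = 0.09855 hr

Final: 0.09855 hr


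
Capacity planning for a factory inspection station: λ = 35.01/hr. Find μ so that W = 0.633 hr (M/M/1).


W = 1/(μ−λ) ⇒ μ − λ = 1/W = 1/0.633 = 1.5798
μ = λ + 1/W = 35.01 + 1.5798 = 36.5898 per hr

Final: 36.5898 /hr


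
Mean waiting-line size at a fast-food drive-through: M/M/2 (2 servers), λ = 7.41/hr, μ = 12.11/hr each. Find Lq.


a = λ/μ = 0.6119; ρ = a/2 = 0.3059
P₀ = 0.531457
Lq = P₀·a^c·ρ / (c!·(1−ρ)²) = 0.531457·0.37441·0.3059/(2·0.48171)
= 0.06319

Final: 0.06319


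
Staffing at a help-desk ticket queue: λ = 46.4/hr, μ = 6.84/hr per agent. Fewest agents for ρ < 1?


Stability requires cμ > λ ⇔ c > λ/μ.
λ/μ = 46.4/6.84 = 6.7836
Minimum integer c = ⌊6.7836⌋ + 1 = 7
Check: 7·6.84 = 47.88 > 46.4, while 6·6.84 = 41.04 ≤ 46.4

Final: 7 servers


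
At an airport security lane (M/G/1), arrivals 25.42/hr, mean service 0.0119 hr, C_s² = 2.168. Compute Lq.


ρ = λ·E[S] = 25.42·0.0119 = 0.3025
Lq = ρ²(1+C_s²)/(2(1−ρ)) = 0.09151·(1+2.168)/(2·0.6975)
= 0.09151·3.1680/1.3950 = 0.20780

Final: 0.20780
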